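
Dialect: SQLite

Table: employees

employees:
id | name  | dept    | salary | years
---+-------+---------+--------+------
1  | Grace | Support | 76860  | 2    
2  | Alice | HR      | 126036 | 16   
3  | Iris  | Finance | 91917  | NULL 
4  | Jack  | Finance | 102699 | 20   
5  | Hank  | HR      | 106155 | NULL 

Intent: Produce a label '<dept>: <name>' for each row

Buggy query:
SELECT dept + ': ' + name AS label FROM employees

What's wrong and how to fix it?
Bug: SQLite uses || for string concatenation; + coerces text to numbers (yielding 0)

Fix: Use the || operator for string concatenation

Corrected query:
SELECT dept || ': ' || name AS label FROM employees

Result:
label         
--------------
Support: Grace
HR: Alice     
Finance: Iris 
Finance: Jack 
HR: Hank      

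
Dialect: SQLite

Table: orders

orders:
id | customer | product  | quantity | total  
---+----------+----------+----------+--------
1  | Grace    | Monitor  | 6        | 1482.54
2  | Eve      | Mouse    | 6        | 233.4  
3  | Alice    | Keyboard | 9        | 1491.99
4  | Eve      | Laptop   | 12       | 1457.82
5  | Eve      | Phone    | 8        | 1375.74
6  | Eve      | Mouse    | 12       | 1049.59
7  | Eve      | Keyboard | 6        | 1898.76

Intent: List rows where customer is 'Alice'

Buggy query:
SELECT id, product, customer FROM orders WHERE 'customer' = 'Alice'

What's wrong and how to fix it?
Bug: 'customer' in single quotes is a string literal, not the column; the comparison is literal-vs-literal and never true

Fix: Remove the quotes around the column name (or use double quotes for an identifier)

Corrected query:
SELECT id, product, customer FROM orders WHERE customer = 'Alice'

Result:
id | product  | customer
---+----------+---------
3  | Keyboard | Alice   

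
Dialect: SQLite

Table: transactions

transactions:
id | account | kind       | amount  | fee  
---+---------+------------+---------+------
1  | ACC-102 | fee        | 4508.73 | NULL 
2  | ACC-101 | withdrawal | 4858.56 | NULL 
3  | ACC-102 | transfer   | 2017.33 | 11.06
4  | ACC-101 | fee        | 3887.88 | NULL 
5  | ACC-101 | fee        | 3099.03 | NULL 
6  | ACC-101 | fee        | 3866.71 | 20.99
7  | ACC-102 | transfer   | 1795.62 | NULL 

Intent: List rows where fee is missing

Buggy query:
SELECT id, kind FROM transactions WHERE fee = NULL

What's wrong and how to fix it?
Bug: Comparing to NULL with '=' never matches; NULL = NULL is unknown, not true

Fix: Use IS NULL to test for NULL

Corrected query:
SELECT id, kind FROM transactions WHERE fee IS NULL

Result:
id | kind      
---+-----------
1  | fee       
2  | withdrawal
4  | fee       
5  | fee       
7  | transfer  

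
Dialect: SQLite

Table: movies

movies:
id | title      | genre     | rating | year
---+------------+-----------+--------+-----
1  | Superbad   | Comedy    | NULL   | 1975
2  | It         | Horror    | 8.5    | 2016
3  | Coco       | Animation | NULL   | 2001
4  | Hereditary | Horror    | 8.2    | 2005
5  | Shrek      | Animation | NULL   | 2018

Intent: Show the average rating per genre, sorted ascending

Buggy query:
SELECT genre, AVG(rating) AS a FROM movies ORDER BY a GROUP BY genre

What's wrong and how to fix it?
Bug: ORDER BY appears before GROUP BY; SQL clause order requires GROUP BY first

Fix: Move ORDER BY to the end, after GROUP BY

Corrected query:
SELECT genre, AVG(rating) AS a FROM movies GROUP BY genre ORDER BY a

Result:
genre     | a   
----------+-----
Animation | NULL
Comedy    | NULL
Horror    | 8.35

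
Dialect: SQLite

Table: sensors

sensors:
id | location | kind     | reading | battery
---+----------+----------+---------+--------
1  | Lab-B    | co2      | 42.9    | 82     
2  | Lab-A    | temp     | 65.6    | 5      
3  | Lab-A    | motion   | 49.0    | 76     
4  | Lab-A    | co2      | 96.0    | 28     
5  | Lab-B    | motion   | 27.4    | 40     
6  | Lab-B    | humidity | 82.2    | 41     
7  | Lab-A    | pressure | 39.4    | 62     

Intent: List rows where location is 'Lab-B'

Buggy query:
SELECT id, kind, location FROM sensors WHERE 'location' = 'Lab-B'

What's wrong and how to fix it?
Bug: 'location' in single quotes is a string literal, not the column; the comparison is literal-vs-literal and never true

Fix: Remove the quotes around the column name (or use double quotes for an identifier)

Corrected query:
SELECT id, kind, location FROM sensors WHERE location = 'Lab-B'

Result:
id | kind     | location
---+----------+---------
1  | co2      | Lab-B   
5  | motion   | Lab-B   
6  | humidity | Lab-B   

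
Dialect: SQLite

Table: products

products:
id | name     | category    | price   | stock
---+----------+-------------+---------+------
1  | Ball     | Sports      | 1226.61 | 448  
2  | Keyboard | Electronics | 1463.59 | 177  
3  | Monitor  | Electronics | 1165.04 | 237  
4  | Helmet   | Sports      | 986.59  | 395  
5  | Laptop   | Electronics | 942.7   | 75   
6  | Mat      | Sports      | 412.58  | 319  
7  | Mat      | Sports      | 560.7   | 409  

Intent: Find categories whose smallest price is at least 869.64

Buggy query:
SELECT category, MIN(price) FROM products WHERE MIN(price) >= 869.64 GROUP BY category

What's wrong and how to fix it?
Bug: Aggregates like MIN are computed per group after WHERE runs

Fix: Replace WHERE with HAVING after the GROUP BY

Corrected query:
SELECT category, MIN(price) FROM products GROUP BY category HAVING MIN(price) >= 869.64

Result:
category    | MIN(price)
------------+-----------
Electronics | 942.7     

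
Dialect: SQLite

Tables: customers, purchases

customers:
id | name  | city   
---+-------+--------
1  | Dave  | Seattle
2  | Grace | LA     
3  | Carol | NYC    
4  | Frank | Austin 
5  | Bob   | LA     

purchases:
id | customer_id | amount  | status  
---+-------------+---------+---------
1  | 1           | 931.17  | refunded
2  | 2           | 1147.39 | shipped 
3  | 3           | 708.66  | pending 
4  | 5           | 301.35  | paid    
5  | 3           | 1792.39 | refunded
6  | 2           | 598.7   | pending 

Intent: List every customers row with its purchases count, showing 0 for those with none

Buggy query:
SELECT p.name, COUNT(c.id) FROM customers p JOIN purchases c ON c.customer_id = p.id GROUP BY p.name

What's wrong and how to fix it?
Bug: An inner join excludes parents with zero children

Fix: Use LEFT JOIN so parents without children still appear (COUNT(c.id) gives 0)

Corrected query:
SELECT p.name, COUNT(c.id) FROM customers p LEFT JOIN purchases c ON c.customer_id = p.id GROUP BY p.name

Result:
name  | COUNT(c.id)
------+------------
Bob   | 1          
Carol | 2          
Dave  | 1          
Frank | 0          
Grace | 2          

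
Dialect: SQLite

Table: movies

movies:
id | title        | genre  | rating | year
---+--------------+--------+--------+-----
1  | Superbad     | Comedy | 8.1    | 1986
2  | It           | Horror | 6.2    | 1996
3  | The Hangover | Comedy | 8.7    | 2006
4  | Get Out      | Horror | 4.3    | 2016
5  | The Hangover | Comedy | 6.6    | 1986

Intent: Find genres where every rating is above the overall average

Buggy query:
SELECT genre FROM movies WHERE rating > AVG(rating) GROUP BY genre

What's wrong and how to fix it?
Bug: AVG() is an aggregate; it can't sit directly in WHERE

Fix: Use a subquery for AVG and a HAVING MIN(...) filter so the condition holds for every row in the group

Corrected query:
SELECT genre FROM movies GROUP BY genre HAVING MIN(rating) > (SELECT AVG(rating) FROM movies)

Result:
(no rows)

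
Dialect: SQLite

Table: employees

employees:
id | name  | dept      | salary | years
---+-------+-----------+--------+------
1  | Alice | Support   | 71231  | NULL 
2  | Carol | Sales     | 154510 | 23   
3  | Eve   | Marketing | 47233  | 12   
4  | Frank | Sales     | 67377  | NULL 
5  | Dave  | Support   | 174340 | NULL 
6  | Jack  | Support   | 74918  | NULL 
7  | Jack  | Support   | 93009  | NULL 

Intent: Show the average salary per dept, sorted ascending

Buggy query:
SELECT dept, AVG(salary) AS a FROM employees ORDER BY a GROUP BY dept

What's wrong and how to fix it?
Bug: ORDER BY appears before GROUP BY; SQL clause order requires GROUP BY first

Fix: Reorder: SELECT … FROM … GROUP BY … ORDER BY …

Corrected query:
SELECT dept, AVG(salary) AS a FROM employees GROUP BY dept ORDER BY a

Result:
dept      | a       
----------+---------
Marketing | 47233   
Support   | 103374.5
Sales     | 110943.5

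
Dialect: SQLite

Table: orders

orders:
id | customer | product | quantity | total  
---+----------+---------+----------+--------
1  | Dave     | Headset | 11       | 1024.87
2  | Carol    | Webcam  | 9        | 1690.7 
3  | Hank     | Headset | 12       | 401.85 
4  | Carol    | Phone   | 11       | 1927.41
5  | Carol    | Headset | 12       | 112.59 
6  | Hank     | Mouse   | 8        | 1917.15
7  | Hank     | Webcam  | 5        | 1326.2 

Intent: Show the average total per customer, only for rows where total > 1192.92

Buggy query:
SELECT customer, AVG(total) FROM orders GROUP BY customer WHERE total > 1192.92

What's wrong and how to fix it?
Bug: Row-level WHERE must come before GROUP BY in the clause order

Fix: Move the WHERE clause before GROUP BY

Corrected query:
SELECT customer, AVG(total) FROM orders WHERE total > 1192.92 GROUP BY customer

Result:
customer | AVG(total)
---------+-----------
Carol    | 1809.055  
Hank     | 1621.675  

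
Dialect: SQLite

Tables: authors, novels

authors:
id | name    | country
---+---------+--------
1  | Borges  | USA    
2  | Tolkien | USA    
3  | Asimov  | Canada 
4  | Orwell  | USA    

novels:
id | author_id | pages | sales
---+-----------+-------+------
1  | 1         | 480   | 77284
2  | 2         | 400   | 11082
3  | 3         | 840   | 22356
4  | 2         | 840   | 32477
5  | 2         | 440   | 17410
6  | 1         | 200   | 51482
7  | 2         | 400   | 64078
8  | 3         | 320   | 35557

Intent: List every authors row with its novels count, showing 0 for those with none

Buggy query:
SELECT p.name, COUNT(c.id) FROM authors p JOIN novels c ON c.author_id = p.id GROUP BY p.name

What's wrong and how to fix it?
Bug: INNER JOIN drops authors rows that have no matching novels rows

Fix: Use LEFT JOIN so parents without children still appear (COUNT(c.id) gives 0)

Corrected query:
SELECT p.name, COUNT(c.id) FROM authors p LEFT JOIN novels c ON c.author_id = p.id GROUP BY p.name

Result:
name    | COUNT(c.id)
--------+------------
Asimov  | 2          
Borges  | 2          
Orwell  | 0          
Tolkien | 4          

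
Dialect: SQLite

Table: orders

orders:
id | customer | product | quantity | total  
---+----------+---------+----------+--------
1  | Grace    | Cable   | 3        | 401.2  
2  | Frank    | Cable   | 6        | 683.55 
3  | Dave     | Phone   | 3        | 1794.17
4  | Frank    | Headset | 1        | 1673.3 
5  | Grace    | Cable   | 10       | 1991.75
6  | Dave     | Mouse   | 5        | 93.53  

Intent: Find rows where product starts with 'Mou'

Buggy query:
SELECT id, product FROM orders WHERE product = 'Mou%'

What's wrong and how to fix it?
Bug: '=' compares the literal string including the % character; pattern matching needs LIKE

Fix: Replace '=' with LIKE so 'Mou%' is treated as a pattern

Corrected query:
SELECT id, product FROM orders WHERE product LIKE 'Mou%'

Result:
id | product
---+--------
6  | Mouse  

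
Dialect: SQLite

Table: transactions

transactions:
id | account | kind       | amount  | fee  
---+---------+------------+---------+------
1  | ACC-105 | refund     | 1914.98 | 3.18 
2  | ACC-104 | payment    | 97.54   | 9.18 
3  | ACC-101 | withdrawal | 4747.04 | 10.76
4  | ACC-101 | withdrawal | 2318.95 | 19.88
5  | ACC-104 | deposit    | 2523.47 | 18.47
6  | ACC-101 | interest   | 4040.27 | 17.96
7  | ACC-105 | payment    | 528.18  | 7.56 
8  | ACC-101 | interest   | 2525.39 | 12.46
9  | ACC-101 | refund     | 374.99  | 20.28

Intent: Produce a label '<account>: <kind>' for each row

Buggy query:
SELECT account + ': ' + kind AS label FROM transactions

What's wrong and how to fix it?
Bug: SQLite uses || for string concatenation; + coerces text to numbers (yielding 0)

Fix: Replace + with || to concatenate text

Corrected query:
SELECT account || ': ' || kind AS label FROM transactions

Result:
label              
-------------------
ACC-105: refund    
ACC-104: payment   
ACC-101: withdrawal
ACC-101: withdrawal
ACC-104: deposit   
ACC-101: interest  
ACC-105: payment   
ACC-101: interest  
ACC-101: refund    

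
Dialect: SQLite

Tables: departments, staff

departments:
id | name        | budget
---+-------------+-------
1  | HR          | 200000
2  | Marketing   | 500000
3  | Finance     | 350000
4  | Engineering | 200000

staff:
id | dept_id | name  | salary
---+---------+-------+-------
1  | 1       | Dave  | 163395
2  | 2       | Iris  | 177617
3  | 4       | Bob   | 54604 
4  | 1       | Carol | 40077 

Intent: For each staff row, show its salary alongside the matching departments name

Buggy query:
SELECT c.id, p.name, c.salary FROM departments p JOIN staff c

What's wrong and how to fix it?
Bug: JOIN with no ON clause produces a cartesian product; every staff row pairs with every departments row

Fix: Specify the join condition linking the foreign key to the parent id

Corrected query:
SELECT c.id, p.name, c.salary FROM departments p JOIN staff c ON c.dept_id = p.id

Result:
id | name        | salary
---+-------------+-------
1  | HR          | 163395
2  | Marketing   | 177617
3  | Engineering | 54604 
4  | HR          | 40077 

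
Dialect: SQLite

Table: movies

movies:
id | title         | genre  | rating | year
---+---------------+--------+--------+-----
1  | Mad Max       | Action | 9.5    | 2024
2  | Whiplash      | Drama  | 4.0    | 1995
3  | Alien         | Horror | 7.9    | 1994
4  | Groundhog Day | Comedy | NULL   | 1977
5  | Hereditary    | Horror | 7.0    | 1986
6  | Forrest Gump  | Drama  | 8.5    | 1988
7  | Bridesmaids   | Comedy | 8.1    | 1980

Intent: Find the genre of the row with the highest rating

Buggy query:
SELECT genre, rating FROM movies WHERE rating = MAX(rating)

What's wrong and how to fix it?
Bug: WHERE is evaluated per row; an aggregate over the whole table isn't defined there

Fix: Use a subquery: WHERE rating = (SELECT MAX(rating) FROM movies)

Corrected query:
SELECT genre, rating FROM movies WHERE rating = (SELECT MAX(rating) FROM movies)

Result:
genre  | rating
-------+-------
Action | 9.5   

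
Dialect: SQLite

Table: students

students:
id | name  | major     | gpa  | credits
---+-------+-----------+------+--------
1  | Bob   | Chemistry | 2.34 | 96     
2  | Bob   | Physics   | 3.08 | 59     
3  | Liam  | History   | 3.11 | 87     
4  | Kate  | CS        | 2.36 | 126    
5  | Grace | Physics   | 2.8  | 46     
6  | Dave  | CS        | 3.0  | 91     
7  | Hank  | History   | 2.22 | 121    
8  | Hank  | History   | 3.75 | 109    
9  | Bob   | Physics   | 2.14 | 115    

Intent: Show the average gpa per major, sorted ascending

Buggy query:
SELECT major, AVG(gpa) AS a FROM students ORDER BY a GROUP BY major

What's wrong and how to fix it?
Bug: ORDER BY appears before GROUP BY; SQL clause order requires GROUP BY first

Fix: Move ORDER BY to the end, after GROUP BY

Corrected query:
SELECT major, AVG(gpa) AS a FROM students GROUP BY major ORDER BY a

Result:
major     | a       
----------+---------
Chemistry | 2.34    
Physics   | 2.673333
CS        | 2.68    
History   | 3.026667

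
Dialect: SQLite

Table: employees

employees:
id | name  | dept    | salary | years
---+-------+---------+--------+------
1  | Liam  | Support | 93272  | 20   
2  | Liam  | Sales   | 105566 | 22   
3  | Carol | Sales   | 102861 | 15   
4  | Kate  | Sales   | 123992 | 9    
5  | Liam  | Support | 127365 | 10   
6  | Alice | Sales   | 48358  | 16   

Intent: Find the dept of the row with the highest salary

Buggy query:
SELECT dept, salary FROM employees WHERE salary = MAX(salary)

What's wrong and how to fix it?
Bug: WHERE is evaluated per row; an aggregate over the whole table isn't defined there

Fix: Use a subquery: WHERE salary = (SELECT MAX(salary) FROM employees)

Corrected query:
SELECT dept, salary FROM employees WHERE salary = (SELECT MAX(salary) FROM employees)

Result:
dept    | salary
--------+-------
Support | 127365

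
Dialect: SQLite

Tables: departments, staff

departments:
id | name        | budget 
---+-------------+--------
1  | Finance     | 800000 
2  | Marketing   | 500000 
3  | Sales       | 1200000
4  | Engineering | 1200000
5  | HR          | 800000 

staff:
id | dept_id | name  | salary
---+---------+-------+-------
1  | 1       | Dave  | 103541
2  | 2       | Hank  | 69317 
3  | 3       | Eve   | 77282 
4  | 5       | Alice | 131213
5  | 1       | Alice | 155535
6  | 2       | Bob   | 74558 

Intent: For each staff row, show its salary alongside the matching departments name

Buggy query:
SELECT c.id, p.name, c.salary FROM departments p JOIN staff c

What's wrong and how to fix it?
Bug: Missing join condition: each staff row is matched to all departments rows instead of just its own

Fix: Specify the join condition linking the foreign key to the parent id

Corrected query:
SELECT c.id, p.name, c.salary FROM departments p JOIN staff c ON c.dept_id = p.id

Result:
id | name      | salary
---+-----------+-------
1  | Finance   | 103541
2  | Marketing | 69317 
3  | Sales     | 77282 
4  | HR        | 131213
5  | Finance   | 155535
6  | Marketing | 74558 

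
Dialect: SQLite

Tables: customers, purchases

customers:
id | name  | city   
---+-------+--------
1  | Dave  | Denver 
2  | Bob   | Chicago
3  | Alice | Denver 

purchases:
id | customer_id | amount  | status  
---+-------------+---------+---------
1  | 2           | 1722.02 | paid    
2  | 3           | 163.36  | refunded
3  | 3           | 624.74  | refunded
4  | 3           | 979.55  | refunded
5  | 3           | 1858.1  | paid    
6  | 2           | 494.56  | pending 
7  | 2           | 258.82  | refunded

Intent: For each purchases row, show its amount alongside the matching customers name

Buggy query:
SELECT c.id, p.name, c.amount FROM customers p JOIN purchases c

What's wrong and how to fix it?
Bug: Missing join condition: each purchases row is matched to all customers rows instead of just its own

Fix: Add ON c.customer_id = p.id to the JOIN

Corrected query:
SELECT c.id, p.name, c.amount FROM customers p JOIN purchases c ON c.customer_id = p.id

Result:
id | name  | amount 
---+-------+--------
1  | Bob   | 1722.02
2  | Alice | 163.36 
3  | Alice | 624.74 
4  | Alice | 979.55 
5  | Alice | 1858.1 
6  | Bob   | 494.56 
7  | Bob   | 258.82 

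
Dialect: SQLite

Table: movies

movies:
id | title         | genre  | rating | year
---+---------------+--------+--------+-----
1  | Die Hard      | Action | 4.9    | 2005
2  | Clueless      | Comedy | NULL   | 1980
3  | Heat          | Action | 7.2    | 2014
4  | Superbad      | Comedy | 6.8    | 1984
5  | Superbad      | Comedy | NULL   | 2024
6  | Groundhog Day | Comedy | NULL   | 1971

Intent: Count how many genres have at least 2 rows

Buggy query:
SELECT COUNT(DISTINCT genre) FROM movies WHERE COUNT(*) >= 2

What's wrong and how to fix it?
Bug: WHERE filters individual rows, not groups, so a group-level COUNT is invalid there

Fix: Group first with HAVING COUNT(*) >= 2, then COUNT the resulting groups

Corrected query:
SELECT COUNT(*) FROM (SELECT genre FROM movies GROUP BY genre HAVING COUNT(*) >= 2)

Result:
COUNT(*)
--------
2       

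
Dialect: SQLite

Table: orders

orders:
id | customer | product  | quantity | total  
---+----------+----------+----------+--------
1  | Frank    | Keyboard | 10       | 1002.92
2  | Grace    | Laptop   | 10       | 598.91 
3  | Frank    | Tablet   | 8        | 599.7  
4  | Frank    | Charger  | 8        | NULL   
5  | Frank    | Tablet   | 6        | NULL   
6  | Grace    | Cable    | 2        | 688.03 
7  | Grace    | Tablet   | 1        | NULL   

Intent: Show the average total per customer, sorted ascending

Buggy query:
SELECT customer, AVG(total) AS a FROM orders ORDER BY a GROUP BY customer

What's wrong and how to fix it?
Bug: ORDER BY appears before GROUP BY; SQL clause order requires GROUP BY first

Fix: Move ORDER BY to the end, after GROUP BY

Corrected query:
SELECT customer, AVG(total) AS a FROM orders GROUP BY customer ORDER BY a

Result:
customer | a     
---------+-------
Grace    | 643.47
Frank    | 801.31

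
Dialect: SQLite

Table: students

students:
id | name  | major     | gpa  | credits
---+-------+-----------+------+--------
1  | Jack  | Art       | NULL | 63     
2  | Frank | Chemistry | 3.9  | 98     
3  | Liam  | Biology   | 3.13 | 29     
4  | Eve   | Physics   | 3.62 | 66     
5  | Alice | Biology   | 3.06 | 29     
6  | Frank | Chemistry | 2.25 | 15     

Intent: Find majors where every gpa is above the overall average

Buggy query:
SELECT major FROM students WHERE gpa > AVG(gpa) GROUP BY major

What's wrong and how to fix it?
Bug: WHERE evaluates per row before aggregation, so AVG() is unavailable

Fix: Compute the overall average in a scalar subquery and compare each group's MIN against it in HAVING

Corrected query:
SELECT major FROM students GROUP BY major HAVING MIN(gpa) > (SELECT AVG(gpa) FROM students)

Result:
major  
-------
Physics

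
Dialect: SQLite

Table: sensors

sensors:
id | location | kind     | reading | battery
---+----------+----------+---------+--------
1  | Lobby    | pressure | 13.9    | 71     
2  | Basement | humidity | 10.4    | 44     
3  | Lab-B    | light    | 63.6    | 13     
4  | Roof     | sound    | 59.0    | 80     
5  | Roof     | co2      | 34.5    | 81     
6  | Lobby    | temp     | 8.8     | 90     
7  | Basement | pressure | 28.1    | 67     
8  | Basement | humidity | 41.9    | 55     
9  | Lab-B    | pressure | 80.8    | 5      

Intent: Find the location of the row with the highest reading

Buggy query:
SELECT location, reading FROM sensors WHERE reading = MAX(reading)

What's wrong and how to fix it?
Bug: MAX(reading) is an aggregate and cannot be used directly in WHERE

Fix: Use a subquery: WHERE reading = (SELECT MAX(reading) FROM sensors)

Corrected query:
SELECT location, reading FROM sensors WHERE reading = (SELECT MAX(reading) FROM sensors)

Result:
location | reading
---------+--------
Lab-B    | 80.8   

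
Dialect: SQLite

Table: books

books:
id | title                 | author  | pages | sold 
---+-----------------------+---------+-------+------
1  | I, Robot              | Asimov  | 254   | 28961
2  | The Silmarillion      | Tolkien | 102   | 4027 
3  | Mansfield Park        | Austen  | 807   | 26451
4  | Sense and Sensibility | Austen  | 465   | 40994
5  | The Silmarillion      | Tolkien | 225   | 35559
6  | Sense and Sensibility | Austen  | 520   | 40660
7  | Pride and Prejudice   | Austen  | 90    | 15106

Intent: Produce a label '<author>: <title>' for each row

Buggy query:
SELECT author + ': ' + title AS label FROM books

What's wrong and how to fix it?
Bug: '+' is numeric addition; on text columns SQLite converts them to 0 instead of concatenating

Fix: Use the || operator for string concatenation

Corrected query:
SELECT author || ': ' || title AS label FROM books

Result:
label                        
-----------------------------
Asimov: I, Robot             
Tolkien: The Silmarillion    
Austen: Mansfield Park       
Austen: Sense and Sensibility
Tolkien: The Silmarillion    
Austen: Sense and Sensibility
Austen: Pride and Prejudice  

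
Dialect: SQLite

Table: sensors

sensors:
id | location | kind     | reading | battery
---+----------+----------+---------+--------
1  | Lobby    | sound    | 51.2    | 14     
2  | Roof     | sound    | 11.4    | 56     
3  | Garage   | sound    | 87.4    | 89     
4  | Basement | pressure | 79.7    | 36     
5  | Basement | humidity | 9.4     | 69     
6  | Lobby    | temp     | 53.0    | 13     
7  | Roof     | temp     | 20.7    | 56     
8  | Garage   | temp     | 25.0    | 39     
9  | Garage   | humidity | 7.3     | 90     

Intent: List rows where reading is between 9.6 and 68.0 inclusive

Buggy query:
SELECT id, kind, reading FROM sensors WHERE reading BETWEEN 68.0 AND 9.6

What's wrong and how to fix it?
Bug: The bounds are reversed; BETWEEN a AND b requires a <= b to match anything

Fix: Write BETWEEN 9.6 AND 68.0

Corrected query:
SELECT id, kind, reading FROM sensors WHERE reading BETWEEN 9.6 AND 68.0

Result:
id | kind  | reading
---+-------+--------
1  | sound | 51.2   
2  | sound | 11.4   
6  | temp  | 53     
7  | temp  | 20.7   
8  | temp  | 25     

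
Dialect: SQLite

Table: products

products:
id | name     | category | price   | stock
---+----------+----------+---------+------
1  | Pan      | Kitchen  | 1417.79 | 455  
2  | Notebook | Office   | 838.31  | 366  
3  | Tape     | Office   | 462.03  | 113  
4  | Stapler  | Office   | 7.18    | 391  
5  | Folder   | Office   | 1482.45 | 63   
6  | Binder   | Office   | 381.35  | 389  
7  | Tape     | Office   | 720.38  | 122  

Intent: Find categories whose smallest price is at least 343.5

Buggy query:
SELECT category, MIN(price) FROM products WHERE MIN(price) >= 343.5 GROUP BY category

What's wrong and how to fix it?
Bug: Aggregates like MIN are computed per group after WHERE runs

Fix: Replace WHERE with HAVING after the GROUP BY

Corrected query:
SELECT category, MIN(price) FROM products GROUP BY category HAVING MIN(price) >= 343.5

Result:
category | MIN(price)
---------+-----------
Kitchen  | 1417.79   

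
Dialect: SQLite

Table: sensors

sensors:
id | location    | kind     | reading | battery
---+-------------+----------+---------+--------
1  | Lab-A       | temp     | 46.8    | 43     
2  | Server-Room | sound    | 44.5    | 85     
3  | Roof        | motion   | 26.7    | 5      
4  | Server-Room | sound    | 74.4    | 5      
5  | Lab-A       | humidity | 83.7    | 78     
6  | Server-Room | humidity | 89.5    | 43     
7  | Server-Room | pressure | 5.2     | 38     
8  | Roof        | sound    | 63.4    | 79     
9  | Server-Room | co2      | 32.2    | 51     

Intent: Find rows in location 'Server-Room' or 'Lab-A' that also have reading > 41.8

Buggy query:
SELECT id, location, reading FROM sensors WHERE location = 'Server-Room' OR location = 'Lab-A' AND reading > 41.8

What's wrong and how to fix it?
Bug: Without parentheses, AND is evaluated before OR, so the reading filter only applies to the 'Lab-A' branch

Fix: Group the OR with parentheses (or use IN), then AND the threshold

Corrected query:
SELECT id, location, reading FROM sensors WHERE (location = 'Server-Room' OR location = 'Lab-A') AND reading > 41.8

Result:
id | location    | reading
---+-------------+--------
1  | Lab-A       | 46.8   
2  | Server-Room | 44.5   
4  | Server-Room | 74.4   
5  | Lab-A       | 83.7   
6  | Server-Room | 89.5   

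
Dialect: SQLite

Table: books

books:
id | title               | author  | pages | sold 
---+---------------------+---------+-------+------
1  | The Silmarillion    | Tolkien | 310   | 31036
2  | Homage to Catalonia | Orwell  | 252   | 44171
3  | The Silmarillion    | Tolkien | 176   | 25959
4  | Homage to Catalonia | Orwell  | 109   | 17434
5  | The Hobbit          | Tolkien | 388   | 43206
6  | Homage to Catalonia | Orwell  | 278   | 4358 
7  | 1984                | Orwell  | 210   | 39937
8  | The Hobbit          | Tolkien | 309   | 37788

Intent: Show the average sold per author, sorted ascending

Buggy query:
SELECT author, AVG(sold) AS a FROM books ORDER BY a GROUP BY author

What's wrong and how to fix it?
Bug: GROUP BY must precede ORDER BY

Fix: Reorder: SELECT … FROM … GROUP BY … ORDER BY …

Corrected query:
SELECT author, AVG(sold) AS a FROM books GROUP BY author ORDER BY a

Result:
author  | a       
--------+---------
Orwell  | 26475   
Tolkien | 34497.25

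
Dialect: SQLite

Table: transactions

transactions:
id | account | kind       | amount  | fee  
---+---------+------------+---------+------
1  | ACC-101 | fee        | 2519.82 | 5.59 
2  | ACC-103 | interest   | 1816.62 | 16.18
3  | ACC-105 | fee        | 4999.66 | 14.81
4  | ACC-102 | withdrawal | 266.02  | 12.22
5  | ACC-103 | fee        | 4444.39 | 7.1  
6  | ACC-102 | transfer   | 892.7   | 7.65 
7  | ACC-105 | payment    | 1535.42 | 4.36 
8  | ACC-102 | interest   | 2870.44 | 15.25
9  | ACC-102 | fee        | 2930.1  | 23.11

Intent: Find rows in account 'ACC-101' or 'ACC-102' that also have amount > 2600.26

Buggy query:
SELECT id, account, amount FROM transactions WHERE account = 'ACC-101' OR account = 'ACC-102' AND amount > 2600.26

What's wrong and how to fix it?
Bug: Without parentheses, AND is evaluated before OR, so the amount filter only applies to the 'ACC-102' branch

Fix: Group the OR with parentheses (or use IN), then AND the threshold

Corrected query:
SELECT id, account, amount FROM transactions WHERE (account = 'ACC-101' OR account = 'ACC-102') AND amount > 2600.26

Result:
id | account | amount 
---+---------+--------
8  | ACC-102 | 2870.44
9  | ACC-102 | 2930.1 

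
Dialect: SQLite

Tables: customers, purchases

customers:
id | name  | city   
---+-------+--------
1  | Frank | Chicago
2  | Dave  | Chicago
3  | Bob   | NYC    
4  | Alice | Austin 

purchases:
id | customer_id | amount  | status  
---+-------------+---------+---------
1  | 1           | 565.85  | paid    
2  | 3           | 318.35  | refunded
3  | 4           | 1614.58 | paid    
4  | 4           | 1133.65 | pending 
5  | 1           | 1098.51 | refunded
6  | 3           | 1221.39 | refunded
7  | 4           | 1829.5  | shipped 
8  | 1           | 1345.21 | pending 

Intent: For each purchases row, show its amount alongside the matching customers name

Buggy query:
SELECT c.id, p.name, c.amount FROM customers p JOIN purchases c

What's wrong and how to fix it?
Bug: Missing join condition: each purchases row is matched to all customers rows instead of just its own

Fix: Add ON c.customer_id = p.id to the JOIN

Corrected query:
SELECT c.id, p.name, c.amount FROM customers p JOIN purchases c ON c.customer_id = p.id

Result:
id | name  | amount 
---+-------+--------
1  | Frank | 565.85 
2  | Bob   | 318.35 
3  | Alice | 1614.58
4  | Alice | 1133.65
5  | Frank | 1098.51
6  | Bob   | 1221.39
7  | Alice | 1829.5 
8  | Frank | 1345.21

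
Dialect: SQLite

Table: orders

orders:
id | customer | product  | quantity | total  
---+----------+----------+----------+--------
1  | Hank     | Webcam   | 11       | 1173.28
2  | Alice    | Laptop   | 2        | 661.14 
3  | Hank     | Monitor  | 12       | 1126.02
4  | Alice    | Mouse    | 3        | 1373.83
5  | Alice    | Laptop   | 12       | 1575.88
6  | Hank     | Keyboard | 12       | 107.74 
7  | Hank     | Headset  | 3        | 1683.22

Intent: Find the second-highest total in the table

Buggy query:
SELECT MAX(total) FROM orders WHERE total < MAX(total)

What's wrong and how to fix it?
Bug: MAX(total) on the right of the comparison is an aggregate-in-WHERE error

Fix: Compute the overall MAX in a subquery, then take MAX of rows below it

Corrected query:
SELECT MAX(total) FROM orders WHERE total < (SELECT MAX(total) FROM orders)

Result:
MAX(total)
----------
1575.88   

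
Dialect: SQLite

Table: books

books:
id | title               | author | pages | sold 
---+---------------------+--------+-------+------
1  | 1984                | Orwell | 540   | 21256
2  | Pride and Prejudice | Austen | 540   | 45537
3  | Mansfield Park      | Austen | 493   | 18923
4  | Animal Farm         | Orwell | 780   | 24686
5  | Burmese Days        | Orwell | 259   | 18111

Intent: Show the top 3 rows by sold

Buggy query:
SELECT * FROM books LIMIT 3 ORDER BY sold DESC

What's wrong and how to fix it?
Bug: ORDER BY cannot follow LIMIT; LIMIT is the final clause

Fix: Sort with ORDER BY, then apply LIMIT

Corrected query:
SELECT * FROM books ORDER BY sold DESC LIMIT 3

Result:
id | title               | author | pages | sold 
---+---------------------+--------+-------+------
2  | Pride and Prejudice | Austen | 540   | 45537
4  | Animal Farm         | Orwell | 780   | 24686
1  | 1984                | Orwell | 540   | 21256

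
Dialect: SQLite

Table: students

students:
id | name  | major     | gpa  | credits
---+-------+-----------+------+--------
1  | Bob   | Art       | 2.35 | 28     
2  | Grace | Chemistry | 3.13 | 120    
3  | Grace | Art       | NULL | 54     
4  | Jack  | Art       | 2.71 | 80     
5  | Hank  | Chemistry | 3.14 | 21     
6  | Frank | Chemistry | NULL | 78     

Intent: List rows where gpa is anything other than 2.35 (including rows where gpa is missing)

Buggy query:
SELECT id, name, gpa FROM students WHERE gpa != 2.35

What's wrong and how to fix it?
Bug: 'gpa != 2.35' is unknown when gpa is NULL, so NULL rows are silently excluded

Fix: Add an explicit OR gpa IS NULL to include the missing-value rows

Corrected query:
SELECT id, name, gpa FROM students WHERE gpa != 2.35 OR gpa IS NULL

Result:
id | name  | gpa 
---+-------+-----
2  | Grace | 3.13
3  | Grace | NULL
4  | Jack  | 2.71
5  | Hank  | 3.14
6  | Frank | NULL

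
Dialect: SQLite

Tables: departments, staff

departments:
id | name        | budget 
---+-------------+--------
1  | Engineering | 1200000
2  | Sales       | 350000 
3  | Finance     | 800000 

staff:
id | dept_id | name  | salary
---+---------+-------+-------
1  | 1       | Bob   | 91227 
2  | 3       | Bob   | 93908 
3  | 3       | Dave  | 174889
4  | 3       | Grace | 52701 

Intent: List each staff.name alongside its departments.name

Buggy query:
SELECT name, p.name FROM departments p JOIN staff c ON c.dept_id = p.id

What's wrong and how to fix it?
Bug: 'name' exists in both joined tables, so the database can't tell which one is meant

Fix: Qualify the column with its table alias (c.name)

Corrected query:
SELECT c.name, p.name FROM departments p JOIN staff c ON c.dept_id = p.id

Result:
name  | name       
------+------------
Bob   | Engineering
Bob   | Finance    
Dave  | Finance    
Grace | Finance    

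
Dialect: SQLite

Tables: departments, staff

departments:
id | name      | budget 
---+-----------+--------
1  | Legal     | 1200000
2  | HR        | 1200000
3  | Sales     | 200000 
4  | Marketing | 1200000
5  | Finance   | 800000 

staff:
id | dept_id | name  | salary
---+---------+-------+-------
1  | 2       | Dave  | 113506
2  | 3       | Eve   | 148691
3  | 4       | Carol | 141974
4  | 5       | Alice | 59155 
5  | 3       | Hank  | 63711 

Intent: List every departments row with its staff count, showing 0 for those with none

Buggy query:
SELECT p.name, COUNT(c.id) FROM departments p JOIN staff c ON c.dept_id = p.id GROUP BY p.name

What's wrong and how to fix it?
Bug: An inner join excludes parents with zero children

Fix: Use LEFT JOIN so parents without children still appear (COUNT(c.id) gives 0)

Corrected query:
SELECT p.name, COUNT(c.id) FROM departments p LEFT JOIN staff c ON c.dept_id = p.id GROUP BY p.name

Result:
name      | COUNT(c.id)
----------+------------
Finance   | 1          
HR        | 1          
Legal     | 0          
Marketing | 1          
Sales     | 2          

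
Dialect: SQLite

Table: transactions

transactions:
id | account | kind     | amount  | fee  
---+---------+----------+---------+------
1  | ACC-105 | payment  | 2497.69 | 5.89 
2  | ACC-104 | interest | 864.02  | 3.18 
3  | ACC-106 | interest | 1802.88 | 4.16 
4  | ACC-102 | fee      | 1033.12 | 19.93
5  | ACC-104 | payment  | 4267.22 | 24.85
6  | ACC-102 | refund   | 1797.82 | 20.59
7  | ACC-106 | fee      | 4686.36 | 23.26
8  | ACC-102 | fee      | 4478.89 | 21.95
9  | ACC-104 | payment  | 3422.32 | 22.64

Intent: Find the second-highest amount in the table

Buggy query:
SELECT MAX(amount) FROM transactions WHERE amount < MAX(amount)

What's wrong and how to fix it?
Bug: The inner MAX is an aggregate inside WHERE, which is not allowed

Fix: Compute the overall MAX in a subquery, then take MAX of rows below it

Corrected query:
SELECT MAX(amount) FROM transactions WHERE amount < (SELECT MAX(amount) FROM transactions)

Result:
MAX(amount)
-----------
4478.89    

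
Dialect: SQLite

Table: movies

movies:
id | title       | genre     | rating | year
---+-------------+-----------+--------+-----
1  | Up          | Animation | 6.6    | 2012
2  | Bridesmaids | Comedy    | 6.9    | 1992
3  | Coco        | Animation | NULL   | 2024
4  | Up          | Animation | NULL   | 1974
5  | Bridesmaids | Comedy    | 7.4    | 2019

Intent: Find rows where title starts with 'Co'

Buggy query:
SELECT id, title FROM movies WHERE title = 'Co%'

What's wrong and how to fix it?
Bug: '=' compares the literal string including the % character; pattern matching needs LIKE

Fix: Replace '=' with LIKE so 'Co%' is treated as a pattern

Corrected query:
SELECT id, title FROM movies WHERE title LIKE 'Co%'

Result:
id | title
---+------
3  | Coco 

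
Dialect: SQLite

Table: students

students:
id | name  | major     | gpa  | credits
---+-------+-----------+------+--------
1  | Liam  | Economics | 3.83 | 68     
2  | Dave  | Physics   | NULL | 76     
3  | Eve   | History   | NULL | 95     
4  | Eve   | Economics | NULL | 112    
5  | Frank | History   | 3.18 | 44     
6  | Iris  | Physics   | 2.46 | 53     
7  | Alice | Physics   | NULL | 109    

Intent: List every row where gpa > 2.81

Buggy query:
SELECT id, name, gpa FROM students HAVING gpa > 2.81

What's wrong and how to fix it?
Bug: This is a non-aggregate query (no GROUP BY, no aggregates), so in SQLite the HAVING clause is invalid here; a row-level condition belongs in WHERE

Fix: Replace HAVING with WHERE since the condition applies to individual rows

Corrected query:
SELECT id, name, gpa FROM students WHERE gpa > 2.81

Result:
id | name  | gpa 
---+-------+-----
1  | Liam  | 3.83
5  | Frank | 3.18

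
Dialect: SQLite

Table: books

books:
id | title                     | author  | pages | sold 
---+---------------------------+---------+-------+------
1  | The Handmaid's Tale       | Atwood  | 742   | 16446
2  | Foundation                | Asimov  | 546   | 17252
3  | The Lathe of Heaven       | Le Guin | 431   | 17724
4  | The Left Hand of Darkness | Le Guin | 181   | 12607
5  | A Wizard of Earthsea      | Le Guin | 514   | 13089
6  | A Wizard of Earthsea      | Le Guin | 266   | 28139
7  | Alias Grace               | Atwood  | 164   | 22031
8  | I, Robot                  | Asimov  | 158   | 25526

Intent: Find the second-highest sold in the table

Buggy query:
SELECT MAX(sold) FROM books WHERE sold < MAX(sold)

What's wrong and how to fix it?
Bug: The inner MAX is an aggregate inside WHERE, which is not allowed

Fix: Put the inner MAX in a scalar subquery

Corrected query:
SELECT MAX(sold) FROM books WHERE sold < (SELECT MAX(sold) FROM books)

Result:
MAX(sold)
---------
25526    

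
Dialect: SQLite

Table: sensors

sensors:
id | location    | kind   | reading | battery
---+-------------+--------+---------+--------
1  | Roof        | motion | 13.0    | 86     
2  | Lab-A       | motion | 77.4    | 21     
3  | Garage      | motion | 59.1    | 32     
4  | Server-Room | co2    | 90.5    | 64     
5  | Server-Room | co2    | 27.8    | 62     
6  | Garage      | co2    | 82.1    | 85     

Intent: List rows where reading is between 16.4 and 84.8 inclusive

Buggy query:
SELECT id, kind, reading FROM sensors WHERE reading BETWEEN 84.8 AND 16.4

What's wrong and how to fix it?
Bug: BETWEEN expects the lower bound first; with 84.8 AND 16.4 the range is empty

Fix: Write BETWEEN 16.4 AND 84.8

Corrected query:
SELECT id, kind, reading FROM sensors WHERE reading BETWEEN 16.4 AND 84.8

Result:
id | kind   | reading
---+--------+--------
2  | motion | 77.4   
3  | motion | 59.1   
5  | co2    | 27.8   
6  | co2    | 82.1   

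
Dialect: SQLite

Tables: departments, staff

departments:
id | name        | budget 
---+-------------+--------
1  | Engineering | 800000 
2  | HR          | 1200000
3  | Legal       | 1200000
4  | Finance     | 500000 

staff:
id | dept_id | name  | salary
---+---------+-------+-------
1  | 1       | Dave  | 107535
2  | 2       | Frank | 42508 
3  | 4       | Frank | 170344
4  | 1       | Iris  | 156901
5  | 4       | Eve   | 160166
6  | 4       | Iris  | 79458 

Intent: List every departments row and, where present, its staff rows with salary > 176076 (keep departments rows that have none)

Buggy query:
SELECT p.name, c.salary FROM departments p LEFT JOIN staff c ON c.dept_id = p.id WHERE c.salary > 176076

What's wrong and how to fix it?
Bug: Filtering c.salary in WHERE discards the NULL rows produced by LEFT JOIN, turning it into an inner join

Fix: Move the right-table condition into the ON clause so unmatched parents are kept

Corrected query:
SELECT p.name, c.salary FROM departments p LEFT JOIN staff c ON c.dept_id = p.id AND c.salary > 176076

Result:
name        | salary
------------+-------
Engineering | NULL  
HR          | NULL  
Legal       | NULL  
Finance     | NULL  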